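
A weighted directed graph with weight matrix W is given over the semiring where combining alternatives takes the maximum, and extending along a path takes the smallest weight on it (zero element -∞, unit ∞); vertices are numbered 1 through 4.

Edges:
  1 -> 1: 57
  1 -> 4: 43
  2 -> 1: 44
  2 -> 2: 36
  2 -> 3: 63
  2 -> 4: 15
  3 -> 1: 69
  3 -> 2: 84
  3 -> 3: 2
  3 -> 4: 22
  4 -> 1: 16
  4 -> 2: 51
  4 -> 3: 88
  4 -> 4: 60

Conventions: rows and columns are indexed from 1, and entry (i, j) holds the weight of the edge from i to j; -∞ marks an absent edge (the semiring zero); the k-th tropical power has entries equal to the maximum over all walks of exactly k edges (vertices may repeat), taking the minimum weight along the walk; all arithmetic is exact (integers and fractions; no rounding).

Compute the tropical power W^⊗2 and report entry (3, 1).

W^⊗2:
  [57, 43, 43, 43]
  [63, 63, 36, 43]
  [57, 36, 63, 43]
  [69, 84, 60, 60]
Key observation: the optimum is the walk 3->1->1, with weight 69 min 57 = 57.
Optimal value attained by: walk 3->1->1.
Answer: (W^⊗2)[3][1] = 57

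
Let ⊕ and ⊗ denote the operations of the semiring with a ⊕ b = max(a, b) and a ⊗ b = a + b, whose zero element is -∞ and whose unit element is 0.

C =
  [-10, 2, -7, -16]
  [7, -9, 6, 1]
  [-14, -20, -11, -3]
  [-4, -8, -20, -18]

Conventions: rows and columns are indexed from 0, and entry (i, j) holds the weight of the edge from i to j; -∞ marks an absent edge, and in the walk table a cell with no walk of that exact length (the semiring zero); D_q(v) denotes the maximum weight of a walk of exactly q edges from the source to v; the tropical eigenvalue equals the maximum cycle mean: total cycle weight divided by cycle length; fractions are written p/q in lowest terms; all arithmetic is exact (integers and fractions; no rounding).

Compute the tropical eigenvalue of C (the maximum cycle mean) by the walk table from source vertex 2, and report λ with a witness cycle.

q=0: [-∞, -∞, 0, -∞]
q=1: [-14, -20, -11, -3]
q=2: [-7, -11, -14, -14]
q=3: [-4, -5, -5, -10]
q=4: [2, -2, 1, -4]
Optimal cycle mean attained by: cycle 0->1->0, total 2 + 7, length 2.
Answer: λ = 9/2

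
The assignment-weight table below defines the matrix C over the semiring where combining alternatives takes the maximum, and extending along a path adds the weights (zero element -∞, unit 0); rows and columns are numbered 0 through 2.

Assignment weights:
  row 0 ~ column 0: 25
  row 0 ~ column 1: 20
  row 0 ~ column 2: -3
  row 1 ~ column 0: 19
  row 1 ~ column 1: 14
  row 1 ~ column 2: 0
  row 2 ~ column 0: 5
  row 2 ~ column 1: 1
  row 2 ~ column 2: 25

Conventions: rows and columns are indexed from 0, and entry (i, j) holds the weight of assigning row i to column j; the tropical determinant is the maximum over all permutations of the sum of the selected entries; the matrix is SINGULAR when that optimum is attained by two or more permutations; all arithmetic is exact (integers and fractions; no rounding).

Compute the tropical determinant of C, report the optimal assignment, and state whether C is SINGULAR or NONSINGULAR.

σ = (0, 1, 2): 25 + 14 + 25 = 64
σ = (0, 2, 1): 25 + 0 + 1 = 26
σ = (1, 0, 2): 20 + 19 + 25 = 64
σ = (1, 2, 0): 20 + 0 + 5 = 25
σ = (2, 0, 1): (-3) + 19 + 1 = 17
σ = (2, 1, 0): (-3) + 14 + 5 = 16
Optimal value attained by: σ = (0, 1, 2).
Answer: det⊕(C) = 64; verdict: SINGULAR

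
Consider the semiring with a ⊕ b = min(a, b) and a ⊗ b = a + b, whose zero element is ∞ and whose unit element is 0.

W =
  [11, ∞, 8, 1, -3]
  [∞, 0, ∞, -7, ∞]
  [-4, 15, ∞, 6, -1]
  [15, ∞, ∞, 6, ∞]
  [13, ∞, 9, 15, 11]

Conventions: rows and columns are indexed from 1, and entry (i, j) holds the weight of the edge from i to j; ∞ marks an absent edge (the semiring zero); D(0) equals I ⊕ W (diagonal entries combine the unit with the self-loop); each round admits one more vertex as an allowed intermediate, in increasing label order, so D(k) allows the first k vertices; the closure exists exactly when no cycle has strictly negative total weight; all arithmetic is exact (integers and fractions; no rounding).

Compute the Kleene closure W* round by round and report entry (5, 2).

D(0):
  [0, ∞, 8, 1, -3]
  [∞, 0, ∞, -7, ∞]
  [-4, 15, 0, 6, -1]
  [15, ∞, ∞, 0, ∞]
  [13, ∞, 9, 15, 0]
D(1):
  [0, ∞, 8, 1, -3]
  [∞, 0, ∞, -7, ∞]
  [-4, 15, 0, -3, -7]
  [15, ∞, 23, 0, 12]
  [13, ∞, 9, 14, 0]
D(2):
  [0, ∞, 8, 1, -3]
  [∞, 0, ∞, -7, ∞]
  [-4, 15, 0, -3, -7]
  [15, ∞, 23, 0, 12]
  [13, ∞, 9, 14, 0]
D(3):
  [0, 23, 8, 1, -3]
  [∞, 0, ∞, -7, ∞]
  [-4, 15, 0, -3, -7]
  [15, 38, 23, 0, 12]
  [5, 24, 9, 6, 0]
D(4):
  [0, 23, 8, 1, -3]
  [8, 0, 16, -7, 5]
  [-4, 15, 0, -3, -7]
  [15, 38, 23, 0, 12]
  [5, 24, 9, 6, 0]
D(5):
  [0, 21, 6, 1, -3]
  [8, 0, 14, -7, 5]
  [-4, 15, 0, -3, -7]
  [15, 36, 21, 0, 12]
  [5, 24, 9, 6, 0]
Answer: W*[5][2] = 24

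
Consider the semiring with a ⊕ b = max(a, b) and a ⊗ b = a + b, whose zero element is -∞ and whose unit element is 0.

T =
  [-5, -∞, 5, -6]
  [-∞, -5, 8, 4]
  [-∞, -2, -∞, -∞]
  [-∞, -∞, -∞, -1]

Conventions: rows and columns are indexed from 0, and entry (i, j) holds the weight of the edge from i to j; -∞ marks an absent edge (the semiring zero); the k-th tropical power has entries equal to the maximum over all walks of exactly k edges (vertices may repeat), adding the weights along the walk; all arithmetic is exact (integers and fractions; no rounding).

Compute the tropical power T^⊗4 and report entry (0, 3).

T^⊗2:
  [-10, 3, 0, -7]
  [-∞, 6, 3, 3]
  [-∞, -7, 6, 2]
  [-∞, -∞, -∞, -2]
T^⊗3:
  [-15, -2, 11, 7]
  [-∞, 1, 14, 10]
  [-∞, 4, 1, 1]
  [-∞, -∞, -∞, -3]
T^⊗4:
  [-20, 9, 6, 6]
  [-∞, 12, 9, 9]
  [-∞, -1, 12, 8]
  [-∞, -∞, -∞, -4]
Key observation: the optimum is the walk 0->2->1->3->3, with weight 5 + (-2) + 4 + (-1) = 6.
Optimal value attained by: walk 0->2->1->3->3.
Answer: (T^⊗4)[0][3] = 6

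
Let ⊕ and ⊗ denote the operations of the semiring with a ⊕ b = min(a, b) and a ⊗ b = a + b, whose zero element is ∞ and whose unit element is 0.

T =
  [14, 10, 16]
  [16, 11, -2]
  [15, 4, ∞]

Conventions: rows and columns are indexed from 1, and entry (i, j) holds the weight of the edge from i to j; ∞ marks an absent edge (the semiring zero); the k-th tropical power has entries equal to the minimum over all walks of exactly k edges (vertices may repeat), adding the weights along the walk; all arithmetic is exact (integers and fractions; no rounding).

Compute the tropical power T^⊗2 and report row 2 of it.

T^⊗2:
  [26, 20, 8]
  [13, 2, 9]
  [20, 15, 2]
Answer: row 2 of T^⊗2 = [13, 2, 9]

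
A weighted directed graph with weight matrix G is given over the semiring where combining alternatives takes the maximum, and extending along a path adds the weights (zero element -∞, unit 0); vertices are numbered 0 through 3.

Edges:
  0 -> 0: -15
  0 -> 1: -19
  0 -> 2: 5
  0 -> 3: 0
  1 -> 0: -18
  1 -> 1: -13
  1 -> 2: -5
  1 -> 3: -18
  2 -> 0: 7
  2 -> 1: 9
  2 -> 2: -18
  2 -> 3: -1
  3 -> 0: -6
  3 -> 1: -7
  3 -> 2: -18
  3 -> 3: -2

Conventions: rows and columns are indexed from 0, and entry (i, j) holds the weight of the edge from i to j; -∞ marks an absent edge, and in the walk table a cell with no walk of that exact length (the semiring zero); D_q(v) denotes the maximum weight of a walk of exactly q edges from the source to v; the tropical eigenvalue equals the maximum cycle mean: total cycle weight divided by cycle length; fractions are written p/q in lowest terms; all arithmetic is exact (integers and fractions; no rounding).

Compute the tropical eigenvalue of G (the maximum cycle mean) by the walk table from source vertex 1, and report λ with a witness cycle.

q=0: [-∞, 0, -∞, -∞]
q=1: [-18, -13, -5, -18]
q=2: [2, 4, -13, -6]
q=3: [-6, -4, 7, 2]
q=4: [14, 16, -1, 6]
Optimal cycle mean attained by: cycle 0->2->0, total 5 + 7, length 2.
Answer: λ = 6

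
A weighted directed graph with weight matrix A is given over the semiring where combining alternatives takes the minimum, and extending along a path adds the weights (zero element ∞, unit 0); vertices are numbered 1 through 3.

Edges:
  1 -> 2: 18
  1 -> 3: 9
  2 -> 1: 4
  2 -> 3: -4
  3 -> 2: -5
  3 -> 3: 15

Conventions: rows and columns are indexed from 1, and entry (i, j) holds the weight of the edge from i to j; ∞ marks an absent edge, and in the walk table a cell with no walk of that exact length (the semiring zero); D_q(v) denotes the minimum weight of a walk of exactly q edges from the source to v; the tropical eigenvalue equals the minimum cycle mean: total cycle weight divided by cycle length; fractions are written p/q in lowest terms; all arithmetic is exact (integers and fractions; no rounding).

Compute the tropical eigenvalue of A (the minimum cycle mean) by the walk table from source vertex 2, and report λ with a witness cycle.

q=0: [∞, 0, ∞]
q=1: [4, ∞, -4]
q=2: [∞, -9, 11]
q=3: [-5, 6, -13]
Optimal cycle mean attained by: cycle 2->3->2, total (-4) + (-5), length 2.
Answer: λ = -9/2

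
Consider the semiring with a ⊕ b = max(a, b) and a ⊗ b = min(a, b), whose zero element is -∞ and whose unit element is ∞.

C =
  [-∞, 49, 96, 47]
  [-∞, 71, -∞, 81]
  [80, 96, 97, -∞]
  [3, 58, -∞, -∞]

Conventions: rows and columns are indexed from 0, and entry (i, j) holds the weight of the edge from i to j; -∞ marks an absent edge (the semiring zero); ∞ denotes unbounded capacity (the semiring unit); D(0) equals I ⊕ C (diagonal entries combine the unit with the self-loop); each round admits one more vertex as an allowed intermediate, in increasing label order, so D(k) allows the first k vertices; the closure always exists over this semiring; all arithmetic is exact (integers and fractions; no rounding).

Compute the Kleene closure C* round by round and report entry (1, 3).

D(0):
  [∞, 49, 96, 47]
  [-∞, ∞, -∞, 81]
  [80, 96, ∞, -∞]
  [3, 58, -∞, ∞]
D(1):
  [∞, 49, 96, 47]
  [-∞, ∞, -∞, 81]
  [80, 96, ∞, 47]
  [3, 58, 3, ∞]
D(2):
  [∞, 49, 96, 49]
  [-∞, ∞, -∞, 81]
  [80, 96, ∞, 81]
  [3, 58, 3, ∞]
D(3):
  [∞, 96, 96, 81]
  [-∞, ∞, -∞, 81]
  [80, 96, ∞, 81]
  [3, 58, 3, ∞]
D(4):
  [∞, 96, 96, 81]
  [3, ∞, 3, 81]
  [80, 96, ∞, 81]
  [3, 58, 3, ∞]
Answer: C*[1][3] = 81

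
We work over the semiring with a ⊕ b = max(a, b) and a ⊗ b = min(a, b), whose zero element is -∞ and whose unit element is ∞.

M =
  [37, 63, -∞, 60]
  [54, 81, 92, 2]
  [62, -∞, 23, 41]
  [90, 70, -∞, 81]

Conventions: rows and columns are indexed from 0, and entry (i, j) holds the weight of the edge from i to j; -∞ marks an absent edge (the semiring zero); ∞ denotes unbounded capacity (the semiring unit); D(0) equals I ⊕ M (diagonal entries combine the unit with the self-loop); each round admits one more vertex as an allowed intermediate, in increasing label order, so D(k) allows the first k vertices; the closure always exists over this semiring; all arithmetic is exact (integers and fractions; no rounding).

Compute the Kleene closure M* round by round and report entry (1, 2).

D(0):
  [∞, 63, -∞, 60]
  [54, ∞, 92, 2]
  [62, -∞, ∞, 41]
  [90, 70, -∞, ∞]
D(1):
  [∞, 63, -∞, 60]
  [54, ∞, 92, 54]
  [62, 62, ∞, 60]
  [90, 70, -∞, ∞]
D(2):
  [∞, 63, 63, 60]
  [54, ∞, 92, 54]
  [62, 62, ∞, 60]
  [90, 70, 70, ∞]
D(3):
  [∞, 63, 63, 60]
  [62, ∞, 92, 60]
  [62, 62, ∞, 60]
  [90, 70, 70, ∞]
D(4):
  [∞, 63, 63, 60]
  [62, ∞, 92, 60]
  [62, 62, ∞, 60]
  [90, 70, 70, ∞]
Answer: M*[1][2] = 92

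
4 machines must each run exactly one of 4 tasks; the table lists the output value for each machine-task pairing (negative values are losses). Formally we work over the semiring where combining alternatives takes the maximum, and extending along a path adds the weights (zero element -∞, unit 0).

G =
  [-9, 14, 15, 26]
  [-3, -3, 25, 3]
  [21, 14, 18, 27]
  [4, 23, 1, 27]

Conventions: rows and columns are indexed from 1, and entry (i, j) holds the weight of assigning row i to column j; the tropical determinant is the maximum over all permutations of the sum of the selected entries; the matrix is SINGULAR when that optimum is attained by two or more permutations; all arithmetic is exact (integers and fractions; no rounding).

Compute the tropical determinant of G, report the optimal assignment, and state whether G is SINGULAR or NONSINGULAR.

σ = (1, 2, 3, 4): (-9) + (-3) + 18 + 27 = 33
σ = (1, 2, 4, 3): (-9) + (-3) + 27 + 1 = 16
σ = (1, 3, 2, 4): (-9) + 25 + 14 + 27 = 57
σ = (1, 3, 4, 2): (-9) + 25 + 27 + 23 = 66
σ = (1, 4, 2, 3): (-9) + 3 + 14 + 1 = 9
σ = (1, 4, 3, 2): (-9) + 3 + 18 + 23 = 35
σ = (2, 1, 3, 4): 14 + (-3) + 18 + 27 = 56
σ = (2, 1, 4, 3): 14 + (-3) + 27 + 1 = 39
σ = (2, 3, 1, 4): 14 + 25 + 21 + 27 = 87
σ = (2, 3, 4, 1): 14 + 25 + 27 + 4 = 70
σ = (2, 4, 1, 3): 14 + 3 + 21 + 1 = 39
σ = (2, 4, 3, 1): 14 + 3 + 18 + 4 = 39
σ = (3, 1, 2, 4): 15 + (-3) + 14 + 27 = 53
σ = (3, 1, 4, 2): 15 + (-3) + 27 + 23 = 62
σ = (3, 2, 1, 4): 15 + (-3) + 21 + 27 = 60
σ = (3, 2, 4, 1): 15 + (-3) + 27 + 4 = 43
σ = (3, 4, 1, 2): 15 + 3 + 21 + 23 = 62
σ = (3, 4, 2, 1): 15 + 3 + 14 + 4 = 36
σ = (4, 1, 2, 3): 26 + (-3) + 14 + 1 = 38
σ = (4, 1, 3, 2): 26 + (-3) + 18 + 23 = 64
σ = (4, 2, 1, 3): 26 + (-3) + 21 + 1 = 45
σ = (4, 2, 3, 1): 26 + (-3) + 18 + 4 = 45
σ = (4, 3, 1, 2): 26 + 25 + 21 + 23 = 95
σ = (4, 3, 2, 1): 26 + 25 + 14 + 4 = 69
Optimal value attained by: σ = (4, 3, 1, 2).
Answer: det⊕(G) = 95; verdict: NONSINGULAR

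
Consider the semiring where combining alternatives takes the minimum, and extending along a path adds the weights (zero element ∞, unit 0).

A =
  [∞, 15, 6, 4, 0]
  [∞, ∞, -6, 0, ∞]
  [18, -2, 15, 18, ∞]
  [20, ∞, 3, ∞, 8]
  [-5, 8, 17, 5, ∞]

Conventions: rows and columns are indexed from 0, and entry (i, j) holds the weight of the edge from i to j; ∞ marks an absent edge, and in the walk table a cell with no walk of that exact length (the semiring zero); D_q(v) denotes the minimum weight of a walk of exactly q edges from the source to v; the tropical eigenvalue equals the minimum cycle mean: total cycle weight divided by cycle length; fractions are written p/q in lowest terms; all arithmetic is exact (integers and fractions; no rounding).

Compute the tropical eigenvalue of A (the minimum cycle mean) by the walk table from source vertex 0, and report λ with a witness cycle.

q=0: [0, ∞, ∞, ∞, ∞]
q=1: [∞, 15, 6, 4, 0]
q=2: [-5, 4, 7, 5, 12]
q=3: [7, 5, -2, -1, -5]
q=4: [-10, -4, -1, 0, 7]
q=5: [2, -3, -10, -6, -10]
Optimal cycle mean attained by: cycle 1->2->1, total (-6) + (-2), length 2.
Answer: λ = -4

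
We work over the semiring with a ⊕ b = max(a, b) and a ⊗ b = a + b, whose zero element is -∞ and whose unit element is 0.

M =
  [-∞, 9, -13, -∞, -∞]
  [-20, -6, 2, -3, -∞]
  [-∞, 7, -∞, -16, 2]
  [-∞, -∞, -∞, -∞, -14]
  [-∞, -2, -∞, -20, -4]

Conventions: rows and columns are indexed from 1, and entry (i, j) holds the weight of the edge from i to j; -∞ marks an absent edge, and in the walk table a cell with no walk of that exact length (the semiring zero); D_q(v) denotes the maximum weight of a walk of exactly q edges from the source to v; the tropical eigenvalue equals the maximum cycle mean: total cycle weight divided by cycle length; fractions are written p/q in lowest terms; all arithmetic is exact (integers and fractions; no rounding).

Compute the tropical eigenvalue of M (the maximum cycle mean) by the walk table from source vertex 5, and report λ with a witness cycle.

q=0: [-∞, -∞, -∞, -∞, 0]
q=1: [-∞, -2, -∞, -20, -4]
q=2: [-22, -6, 0, -5, -8]
q=3: [-26, 7, -4, -9, 2]
q=4: [-13, 3, 9, 4, -2]
q=5: [-17, 16, 5, 0, 11]
Optimal cycle mean attained by: cycle 2->3->2, total 2 + 7, length 2.
Answer: λ = 9/2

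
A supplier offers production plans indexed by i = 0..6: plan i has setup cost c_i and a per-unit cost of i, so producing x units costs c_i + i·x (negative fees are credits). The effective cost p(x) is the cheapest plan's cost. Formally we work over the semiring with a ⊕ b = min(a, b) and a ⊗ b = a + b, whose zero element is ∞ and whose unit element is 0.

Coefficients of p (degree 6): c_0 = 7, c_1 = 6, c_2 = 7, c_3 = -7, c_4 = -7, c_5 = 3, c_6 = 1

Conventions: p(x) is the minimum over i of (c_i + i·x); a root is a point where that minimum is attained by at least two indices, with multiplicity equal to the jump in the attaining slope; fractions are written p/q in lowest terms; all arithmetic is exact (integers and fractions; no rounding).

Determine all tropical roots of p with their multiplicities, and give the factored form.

hull edge (i=0, c=7) to (i=3, c=-7): slope -14/3, span 3
hull edge (i=3, c=-7) to (i=4, c=-7): slope 0, span 1
hull edge (i=4, c=-7) to (i=6, c=1): slope 4, span 2
Factored form: p(x) = 1 ⊗ (x ⊕ (-4)) ⊗ (x ⊕ (-4)) ⊗ (x ⊕ 0) ⊗ (x ⊕ 14/3) ⊗ (x ⊕ 14/3) ⊗ (x ⊕ 14/3)
Answer: roots = -4 (mult 2), 0 (mult 1), 14/3 (mult 3)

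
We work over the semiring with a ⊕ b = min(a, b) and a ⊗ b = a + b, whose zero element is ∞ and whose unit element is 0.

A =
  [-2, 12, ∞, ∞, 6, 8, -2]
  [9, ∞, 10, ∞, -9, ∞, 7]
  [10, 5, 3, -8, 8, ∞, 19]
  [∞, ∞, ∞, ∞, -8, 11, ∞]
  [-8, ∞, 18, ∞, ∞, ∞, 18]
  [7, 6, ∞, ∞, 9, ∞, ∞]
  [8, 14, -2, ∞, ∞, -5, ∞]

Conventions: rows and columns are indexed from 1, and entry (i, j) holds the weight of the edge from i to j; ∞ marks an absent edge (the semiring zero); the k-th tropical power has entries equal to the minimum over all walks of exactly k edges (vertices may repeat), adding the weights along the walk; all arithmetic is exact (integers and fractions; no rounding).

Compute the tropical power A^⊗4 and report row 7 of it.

A^⊗2:
  [-4, 10, -4, ∞, 3, -7, -4]
  [-17, 15, 5, 2, 15, 2, 7]
  [0, 8, 6, -5, -16, 3, 8]
  [-16, 17, 10, ∞, 20, ∞, 10]
  [-10, 4, 16, 10, -2, 0, -10]
  [1, 19, 16, ∞, -3, 15, 5]
  [2, 1, 1, -10, 4, 16, 6]
A^⊗3:
  [-6, -1, -6, -12, 1, -9, -6]
  [-19, -5, 5, -3, -11, -9, -19]
  [-24, 9, 2, -2, -13, 3, -2]
  [-18, -4, 8, 2, -10, -8, -18]
  [-12, 2, -12, 8, -5, -15, -12]
  [-11, 13, 3, 8, 7, 0, -1]
  [-4, 6, 4, -7, -18, 1, 0]
A^⊗4:
  [-8, -3, -8, -14, -20, -11, -8]
  [-21, -7, -21, -3, -14, -24, -21]
  [-26, -12, -4, -6, -18, -16, -26]
  [-20, -6, -20, 0, -13, -23, -20]
  [-14, -9, -14, -20, -7, -17, -14]
  [-13, 1, -3, -5, -5, -6, -13]
  [-26, 7, -2, -4, -15, -5, -6]
Answer: row 7 of A^⊗4 = [-26, 7, -2, -4, -15, -5, -6]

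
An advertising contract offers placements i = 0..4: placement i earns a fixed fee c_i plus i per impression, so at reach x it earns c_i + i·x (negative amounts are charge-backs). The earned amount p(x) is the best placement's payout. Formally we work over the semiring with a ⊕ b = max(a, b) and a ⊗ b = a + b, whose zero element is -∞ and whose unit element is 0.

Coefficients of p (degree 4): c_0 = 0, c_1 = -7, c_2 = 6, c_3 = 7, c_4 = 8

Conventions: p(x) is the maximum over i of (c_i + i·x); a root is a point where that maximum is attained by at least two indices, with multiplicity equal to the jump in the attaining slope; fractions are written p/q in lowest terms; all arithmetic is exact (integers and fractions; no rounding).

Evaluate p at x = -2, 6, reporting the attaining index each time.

p(-2) = max(0+0·(-2)=0, -7+1·(-2)=-9, 6+2·(-2)=2, 7+3·(-2)=1, 8+4·(-2)=0) = 2 (attained by i=2)
p(6) = max(0+0·6=0, -7+1·6=-1, 6+2·6=18, 7+3·6=25, 8+4·6=32) = 32 (attained by i=4)
Answer: p(-2) = 2; p(6) = 32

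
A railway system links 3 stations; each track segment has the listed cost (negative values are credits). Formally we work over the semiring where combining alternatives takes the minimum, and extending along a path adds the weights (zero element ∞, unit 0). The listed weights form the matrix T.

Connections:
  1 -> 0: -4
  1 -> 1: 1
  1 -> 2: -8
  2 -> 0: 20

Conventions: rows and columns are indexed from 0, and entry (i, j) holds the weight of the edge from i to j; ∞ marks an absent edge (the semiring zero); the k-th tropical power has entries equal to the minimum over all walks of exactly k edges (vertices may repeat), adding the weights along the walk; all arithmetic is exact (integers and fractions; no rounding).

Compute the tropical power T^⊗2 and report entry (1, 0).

T^⊗2:
  [∞, ∞, ∞]
  [-3, 2, -7]
  [∞, ∞, ∞]
Key observation: the optimum is the walk 1->1->0, with weight 1 + (-4) = -3.
Optimal value attained by: walk 1->1->0.
Answer: (T^⊗2)[1][0] = -3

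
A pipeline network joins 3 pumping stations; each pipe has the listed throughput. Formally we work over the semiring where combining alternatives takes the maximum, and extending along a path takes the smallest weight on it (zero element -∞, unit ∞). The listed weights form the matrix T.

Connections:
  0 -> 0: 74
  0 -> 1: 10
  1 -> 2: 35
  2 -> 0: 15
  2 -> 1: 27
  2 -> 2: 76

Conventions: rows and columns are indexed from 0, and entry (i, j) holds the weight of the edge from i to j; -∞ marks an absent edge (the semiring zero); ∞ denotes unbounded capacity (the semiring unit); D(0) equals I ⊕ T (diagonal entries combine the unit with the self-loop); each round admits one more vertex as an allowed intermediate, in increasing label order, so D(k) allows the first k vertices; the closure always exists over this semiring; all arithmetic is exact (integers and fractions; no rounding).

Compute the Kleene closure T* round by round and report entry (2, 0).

D(0):
  [∞, 10, -∞]
  [-∞, ∞, 35]
  [15, 27, ∞]
D(1):
  [∞, 10, -∞]
  [-∞, ∞, 35]
  [15, 27, ∞]
D(2):
  [∞, 10, 10]
  [-∞, ∞, 35]
  [15, 27, ∞]
D(3):
  [∞, 10, 10]
  [15, ∞, 35]
  [15, 27, ∞]
Answer: T*[2][0] = 15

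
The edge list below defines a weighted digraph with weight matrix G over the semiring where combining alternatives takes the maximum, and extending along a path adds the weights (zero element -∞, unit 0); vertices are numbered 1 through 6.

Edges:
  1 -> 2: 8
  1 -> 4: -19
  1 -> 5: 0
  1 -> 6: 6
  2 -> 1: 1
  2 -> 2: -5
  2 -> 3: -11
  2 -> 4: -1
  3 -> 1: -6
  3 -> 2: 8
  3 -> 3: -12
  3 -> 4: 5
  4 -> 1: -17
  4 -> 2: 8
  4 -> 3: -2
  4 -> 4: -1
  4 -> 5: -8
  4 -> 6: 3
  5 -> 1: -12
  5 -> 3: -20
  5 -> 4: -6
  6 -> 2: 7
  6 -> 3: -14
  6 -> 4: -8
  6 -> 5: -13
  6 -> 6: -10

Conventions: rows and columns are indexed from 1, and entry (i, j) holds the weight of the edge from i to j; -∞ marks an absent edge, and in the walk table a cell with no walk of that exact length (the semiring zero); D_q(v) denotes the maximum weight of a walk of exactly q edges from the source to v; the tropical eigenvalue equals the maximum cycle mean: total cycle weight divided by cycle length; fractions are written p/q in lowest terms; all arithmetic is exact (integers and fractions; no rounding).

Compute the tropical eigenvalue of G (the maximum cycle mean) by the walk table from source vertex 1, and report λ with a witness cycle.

q=0: [0, -∞, -∞, -∞, -∞, -∞]
q=1: [-∞, 8, -∞, -19, 0, 6]
q=2: [9, 13, -3, 7, -7, -4]
q=3: [14, 17, 5, 12, 9, 15]
q=4: [18, 22, 10, 16, 14, 20]
q=5: [23, 27, 14, 21, 18, 24]
q=6: [28, 31, 19, 26, 23, 29]
Optimal cycle mean attained by: cycle 1->6->2->1, total 6 + 7 + 1, length 3.
Answer: λ = 14/3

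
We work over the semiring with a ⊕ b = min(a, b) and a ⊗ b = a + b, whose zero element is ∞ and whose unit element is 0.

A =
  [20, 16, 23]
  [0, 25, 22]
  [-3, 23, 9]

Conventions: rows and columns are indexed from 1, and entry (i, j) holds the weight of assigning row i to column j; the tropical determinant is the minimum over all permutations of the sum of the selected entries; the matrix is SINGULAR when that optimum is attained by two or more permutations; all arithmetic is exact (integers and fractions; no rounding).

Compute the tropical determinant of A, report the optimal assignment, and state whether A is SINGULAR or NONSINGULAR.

σ = (1, 2, 3): 20 + 25 + 9 = 54
σ = (1, 3, 2): 20 + 22 + 23 = 65
σ = (2, 1, 3): 16 + 0 + 9 = 25
σ = (2, 3, 1): 16 + 22 + (-3) = 35
σ = (3, 1, 2): 23 + 0 + 23 = 46
σ = (3, 2, 1): 23 + 25 + (-3) = 45
Optimal value attained by: σ = (2, 1, 3).
Answer: det⊕(A) = 25; verdict: NONSINGULAR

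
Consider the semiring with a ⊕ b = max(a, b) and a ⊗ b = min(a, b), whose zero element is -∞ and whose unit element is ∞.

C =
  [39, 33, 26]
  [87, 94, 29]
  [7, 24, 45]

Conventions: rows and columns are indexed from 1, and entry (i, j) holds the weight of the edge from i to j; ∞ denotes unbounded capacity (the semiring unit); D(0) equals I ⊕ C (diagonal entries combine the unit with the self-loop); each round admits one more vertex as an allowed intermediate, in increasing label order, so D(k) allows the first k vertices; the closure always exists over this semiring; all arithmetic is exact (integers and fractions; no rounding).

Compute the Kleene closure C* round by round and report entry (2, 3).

D(0):
  [∞, 33, 26]
  [87, ∞, 29]
  [7, 24, ∞]
D(1):
  [∞, 33, 26]
  [87, ∞, 29]
  [7, 24, ∞]
D(2):
  [∞, 33, 29]
  [87, ∞, 29]
  [24, 24, ∞]
D(3):
  [∞, 33, 29]
  [87, ∞, 29]
  [24, 24, ∞]
Answer: C*[2][3] = 29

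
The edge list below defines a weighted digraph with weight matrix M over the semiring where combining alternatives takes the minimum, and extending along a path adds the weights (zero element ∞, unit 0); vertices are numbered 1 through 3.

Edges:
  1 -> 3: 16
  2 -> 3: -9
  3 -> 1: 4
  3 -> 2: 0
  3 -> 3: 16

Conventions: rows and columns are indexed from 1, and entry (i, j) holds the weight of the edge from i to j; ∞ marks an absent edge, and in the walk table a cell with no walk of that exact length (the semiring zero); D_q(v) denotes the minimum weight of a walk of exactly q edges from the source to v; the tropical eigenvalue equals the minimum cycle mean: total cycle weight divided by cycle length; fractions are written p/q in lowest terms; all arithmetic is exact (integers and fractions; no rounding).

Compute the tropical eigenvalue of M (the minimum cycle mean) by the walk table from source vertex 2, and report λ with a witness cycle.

q=0: [∞, 0, ∞]
q=1: [∞, ∞, -9]
q=2: [-5, -9, 7]
q=3: [11, 7, -18]
Optimal cycle mean attained by: cycle 2->3->2, total (-9) + 0, length 2.
Answer: λ = -9/2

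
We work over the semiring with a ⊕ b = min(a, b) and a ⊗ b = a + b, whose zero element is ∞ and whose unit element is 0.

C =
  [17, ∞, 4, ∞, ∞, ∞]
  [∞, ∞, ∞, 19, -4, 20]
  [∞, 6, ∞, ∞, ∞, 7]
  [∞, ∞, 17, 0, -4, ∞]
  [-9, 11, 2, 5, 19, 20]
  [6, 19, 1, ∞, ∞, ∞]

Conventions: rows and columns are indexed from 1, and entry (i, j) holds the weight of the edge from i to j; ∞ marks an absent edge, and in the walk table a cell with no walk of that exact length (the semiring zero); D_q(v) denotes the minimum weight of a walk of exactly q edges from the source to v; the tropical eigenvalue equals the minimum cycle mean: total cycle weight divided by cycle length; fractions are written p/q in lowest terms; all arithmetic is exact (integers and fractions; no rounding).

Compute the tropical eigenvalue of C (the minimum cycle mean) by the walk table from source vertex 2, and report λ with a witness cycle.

q=0: [∞, 0, ∞, ∞, ∞, ∞]
q=1: [∞, ∞, ∞, 19, -4, 20]
q=2: [-13, 7, -2, 1, 15, 16]
q=3: [4, 4, -9, 1, -3, 5]
q=4: [-12, -3, -1, 1, -3, -2]
q=5: [-12, 5, -8, 1, -7, 6]
q=6: [-16, -2, -8, -2, -3, -1]
Optimal cycle mean attained by: cycle 1->3->2->5->1, total 4 + 6 + (-4) + (-9), length 4.
Answer: λ = -3/4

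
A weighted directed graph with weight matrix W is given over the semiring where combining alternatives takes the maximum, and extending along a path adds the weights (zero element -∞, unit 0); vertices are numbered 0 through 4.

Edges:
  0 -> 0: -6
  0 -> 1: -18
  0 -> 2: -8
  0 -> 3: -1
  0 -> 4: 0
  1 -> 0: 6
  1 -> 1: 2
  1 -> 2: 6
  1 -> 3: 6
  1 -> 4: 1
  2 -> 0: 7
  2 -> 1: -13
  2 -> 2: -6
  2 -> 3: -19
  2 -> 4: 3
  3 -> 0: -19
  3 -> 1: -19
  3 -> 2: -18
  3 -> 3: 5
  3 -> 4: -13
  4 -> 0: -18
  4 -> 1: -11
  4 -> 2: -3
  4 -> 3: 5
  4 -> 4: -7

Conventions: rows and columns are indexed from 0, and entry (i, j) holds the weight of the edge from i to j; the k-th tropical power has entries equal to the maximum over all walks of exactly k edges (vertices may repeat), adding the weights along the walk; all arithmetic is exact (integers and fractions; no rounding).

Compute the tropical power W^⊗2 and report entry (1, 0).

W^⊗2:
  [-1, -11, -3, 5, -5]
  [13, 4, 8, 11, 9]
  [1, -8, 0, 8, 7]
  [-11, -14, -13, 10, -8]
  [4, -9, -5, 10, 0]
Key observation: the optimum is the walk 1->2->0, with weight 6 + 7 = 13.
Optimal value attained by: walk 1->2->0.
Answer: (W^⊗2)[1][0] = 13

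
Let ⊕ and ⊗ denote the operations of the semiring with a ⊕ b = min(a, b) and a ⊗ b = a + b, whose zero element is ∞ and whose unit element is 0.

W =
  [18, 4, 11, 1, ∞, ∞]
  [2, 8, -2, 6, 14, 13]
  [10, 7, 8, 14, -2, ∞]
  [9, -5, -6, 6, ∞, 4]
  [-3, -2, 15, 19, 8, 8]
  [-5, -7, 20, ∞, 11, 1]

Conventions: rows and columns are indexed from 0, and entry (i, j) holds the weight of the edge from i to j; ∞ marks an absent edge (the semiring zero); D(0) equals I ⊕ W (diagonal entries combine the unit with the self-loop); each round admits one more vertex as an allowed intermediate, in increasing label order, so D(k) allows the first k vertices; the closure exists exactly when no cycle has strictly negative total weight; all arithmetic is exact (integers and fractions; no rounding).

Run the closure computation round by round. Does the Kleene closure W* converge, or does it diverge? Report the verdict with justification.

D(0):
  [0, 4, 11, 1, ∞, ∞]
  [2, 0, -2, 6, 14, 13]
  [10, 7, 0, 14, -2, ∞]
  [9, -5, -6, 0, ∞, 4]
  [-3, -2, 15, 19, 0, 8]
  [-5, -7, 20, ∞, 11, 0]
D(1):
  [0, 4, 11, 1, ∞, ∞]
  [2, 0, -2, 3, 14, 13]
  [10, 7, 0, 11, -2, ∞]
  [9, -5, -6, 0, ∞, 4]
  [-3, -2, 8, -2, 0, 8]
  [-5, -7, 6, -4, 11, 0]
Detection: at round 2, diagonal entry (3, 3) turns strictly negative.
Key observation: the cycle 3->1->0->3 has total weight (-5) + 2 + 1, which is strictly negative.
Answer: DIVERGES — negative cycle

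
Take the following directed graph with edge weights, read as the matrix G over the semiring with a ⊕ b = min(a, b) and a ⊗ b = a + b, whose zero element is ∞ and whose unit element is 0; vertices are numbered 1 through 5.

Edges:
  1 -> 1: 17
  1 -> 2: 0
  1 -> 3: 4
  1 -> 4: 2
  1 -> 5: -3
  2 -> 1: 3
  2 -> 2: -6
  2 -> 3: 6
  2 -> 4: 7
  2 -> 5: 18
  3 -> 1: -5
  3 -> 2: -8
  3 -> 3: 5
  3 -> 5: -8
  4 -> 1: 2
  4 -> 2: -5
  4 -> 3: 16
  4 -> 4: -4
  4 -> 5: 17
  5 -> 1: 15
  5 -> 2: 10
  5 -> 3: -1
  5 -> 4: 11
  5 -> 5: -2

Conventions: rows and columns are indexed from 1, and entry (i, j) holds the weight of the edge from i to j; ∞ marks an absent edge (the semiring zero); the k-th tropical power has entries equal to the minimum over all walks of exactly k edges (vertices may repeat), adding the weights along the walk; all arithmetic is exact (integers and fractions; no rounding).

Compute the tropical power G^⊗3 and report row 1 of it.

G^⊗2:
  [-1, -6, -4, -2, -5]
  [-3, -12, 0, 1, -2]
  [-5, -14, -9, -3, -10]
  [-2, -11, 1, -8, -1]
  [-6, -9, -3, 7, -9]
G^⊗3:
  [-9, -12, -6, -6, -12]
  [-9, -18, -6, -5, -8]
  [-14, -20, -11, -7, -17]
  [-8, -17, -5, -12, -7]
  [-8, -15, -10, -4, -11]
Answer: row 1 of G^⊗3 = [-9, -12, -6, -6, -12]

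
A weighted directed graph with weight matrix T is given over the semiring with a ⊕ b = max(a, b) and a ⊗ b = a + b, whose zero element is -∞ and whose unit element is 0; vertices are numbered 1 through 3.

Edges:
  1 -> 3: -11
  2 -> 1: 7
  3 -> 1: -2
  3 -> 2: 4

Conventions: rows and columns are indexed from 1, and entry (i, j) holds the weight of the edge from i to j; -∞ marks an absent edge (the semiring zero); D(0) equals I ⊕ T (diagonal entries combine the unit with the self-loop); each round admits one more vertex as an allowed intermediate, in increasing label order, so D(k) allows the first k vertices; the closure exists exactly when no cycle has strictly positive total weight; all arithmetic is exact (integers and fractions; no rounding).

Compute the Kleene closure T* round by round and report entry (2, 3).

D(0):
  [0, -∞, -11]
  [7, 0, -∞]
  [-2, 4, 0]
D(1):
  [0, -∞, -11]
  [7, 0, -4]
  [-2, 4, 0]
D(2):
  [0, -∞, -11]
  [7, 0, -4]
  [11, 4, 0]
D(3):
  [0, -7, -11]
  [7, 0, -4]
  [11, 4, 0]
Answer: T*[2][3] = -4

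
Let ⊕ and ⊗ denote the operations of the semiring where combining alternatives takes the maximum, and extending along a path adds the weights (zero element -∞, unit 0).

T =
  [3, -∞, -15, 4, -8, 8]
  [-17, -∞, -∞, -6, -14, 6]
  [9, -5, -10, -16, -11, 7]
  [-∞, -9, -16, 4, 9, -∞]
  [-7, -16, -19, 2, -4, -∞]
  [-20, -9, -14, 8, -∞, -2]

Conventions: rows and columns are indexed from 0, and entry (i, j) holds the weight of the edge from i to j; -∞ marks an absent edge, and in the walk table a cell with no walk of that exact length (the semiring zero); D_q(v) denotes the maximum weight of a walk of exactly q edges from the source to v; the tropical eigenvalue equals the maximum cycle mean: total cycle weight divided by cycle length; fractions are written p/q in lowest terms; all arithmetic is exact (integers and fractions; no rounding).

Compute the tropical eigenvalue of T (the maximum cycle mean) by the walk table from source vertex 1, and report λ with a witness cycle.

q=0: [-∞, 0, -∞, -∞, -∞, -∞]
q=1: [-17, -∞, -∞, -6, -14, 6]
q=2: [-14, -3, -8, 14, 3, 4]
q=3: [1, 5, -2, 18, 23, 3]
q=4: [16, 9, 4, 25, 27, 11]
q=5: [20, 16, 9, 29, 34, 24]
q=6: [27, 20, 15, 36, 38, 28]
Optimal cycle mean attained by: cycle 3->4->3, total 9 + 2, length 2.
Answer: λ = 11/2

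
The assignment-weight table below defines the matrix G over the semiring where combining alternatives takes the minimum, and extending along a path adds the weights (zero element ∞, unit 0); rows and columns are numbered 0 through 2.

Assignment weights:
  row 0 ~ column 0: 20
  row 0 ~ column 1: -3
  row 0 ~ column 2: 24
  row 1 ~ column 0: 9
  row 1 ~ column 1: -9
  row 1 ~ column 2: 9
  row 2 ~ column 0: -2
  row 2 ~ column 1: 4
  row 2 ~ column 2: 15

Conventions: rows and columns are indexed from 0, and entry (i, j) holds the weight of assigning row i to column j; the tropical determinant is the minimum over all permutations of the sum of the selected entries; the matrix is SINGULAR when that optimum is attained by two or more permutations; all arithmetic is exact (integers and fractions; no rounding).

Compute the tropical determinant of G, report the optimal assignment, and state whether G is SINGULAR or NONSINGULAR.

σ = (0, 1, 2): 20 + (-9) + 15 = 26
σ = (0, 2, 1): 20 + 9 + 4 = 33
σ = (1, 0, 2): (-3) + 9 + 15 = 21
σ = (1, 2, 0): (-3) + 9 + (-2) = 4
σ = (2, 0, 1): 24 + 9 + 4 = 37
σ = (2, 1, 0): 24 + (-9) + (-2) = 13
Optimal value attained by: σ = (1, 2, 0).
Answer: det⊕(G) = 4; verdict: NONSINGULAR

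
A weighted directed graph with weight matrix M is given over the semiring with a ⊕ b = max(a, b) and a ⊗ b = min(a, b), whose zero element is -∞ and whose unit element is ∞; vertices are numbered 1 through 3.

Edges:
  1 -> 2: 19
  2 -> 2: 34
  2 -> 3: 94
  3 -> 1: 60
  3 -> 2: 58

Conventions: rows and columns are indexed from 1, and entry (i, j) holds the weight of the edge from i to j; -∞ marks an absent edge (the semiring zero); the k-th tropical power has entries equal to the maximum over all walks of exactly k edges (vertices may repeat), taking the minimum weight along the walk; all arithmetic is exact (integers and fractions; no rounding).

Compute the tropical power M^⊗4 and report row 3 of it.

M^⊗2:
  [-∞, 19, 19]
  [60, 58, 34]
  [-∞, 34, 58]
M^⊗3:
  [19, 19, 19]
  [34, 34, 58]
  [58, 58, 34]
M^⊗4:
  [19, 19, 19]
  [58, 58, 34]
  [34, 34, 58]
Answer: row 3 of M^⊗4 = [34, 34, 58]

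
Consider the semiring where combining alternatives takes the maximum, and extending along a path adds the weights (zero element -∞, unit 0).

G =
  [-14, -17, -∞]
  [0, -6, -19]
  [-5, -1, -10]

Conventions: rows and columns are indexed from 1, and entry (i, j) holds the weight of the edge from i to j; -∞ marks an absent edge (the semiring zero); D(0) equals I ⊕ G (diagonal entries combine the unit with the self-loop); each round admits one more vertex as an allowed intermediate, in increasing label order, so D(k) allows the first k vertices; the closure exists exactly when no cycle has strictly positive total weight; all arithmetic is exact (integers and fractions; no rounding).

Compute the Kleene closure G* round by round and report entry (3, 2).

D(0):
  [0, -17, -∞]
  [0, 0, -19]
  [-5, -1, 0]
D(1):
  [0, -17, -∞]
  [0, 0, -19]
  [-5, -1, 0]
D(2):
  [0, -17, -36]
  [0, 0, -19]
  [-1, -1, 0]
D(3):
  [0, -17, -36]
  [0, 0, -19]
  [-1, -1, 0]
Answer: G*[3][2] = -1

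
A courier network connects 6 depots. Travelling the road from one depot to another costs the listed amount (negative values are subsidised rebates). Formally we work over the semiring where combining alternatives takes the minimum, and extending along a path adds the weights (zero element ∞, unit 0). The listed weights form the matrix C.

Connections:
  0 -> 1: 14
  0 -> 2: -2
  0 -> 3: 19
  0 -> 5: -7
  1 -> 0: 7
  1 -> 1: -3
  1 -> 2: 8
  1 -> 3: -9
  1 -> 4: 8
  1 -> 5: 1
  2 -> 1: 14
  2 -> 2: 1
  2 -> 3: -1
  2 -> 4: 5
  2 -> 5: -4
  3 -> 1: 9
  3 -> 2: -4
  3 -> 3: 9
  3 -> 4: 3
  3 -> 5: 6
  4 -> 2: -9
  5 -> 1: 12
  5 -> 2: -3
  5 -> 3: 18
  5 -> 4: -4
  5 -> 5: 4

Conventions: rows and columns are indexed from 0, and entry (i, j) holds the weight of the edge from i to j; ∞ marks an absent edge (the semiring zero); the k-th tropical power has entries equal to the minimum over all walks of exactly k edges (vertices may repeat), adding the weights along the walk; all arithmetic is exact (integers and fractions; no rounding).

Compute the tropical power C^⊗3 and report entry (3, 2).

C^⊗2:
  [21, 5, -10, -3, -11, -6]
  [4, -6, -13, -12, -6, -3]
  [21, 8, -7, 0, -8, -3]
  [16, 6, -6, -5, 1, -8]
  [∞, 5, -8, -10, -4, -13]
  [19, 9, -13, -4, 0, -7]
C^⊗3:
  [12, 2, -20, -11, -10, -14]
  [1, -9, -16, -15, -9, -17]
  [15, 5, -17, -8, -7, -11]
  [13, 3, -11, -7, -12, -10]
  [12, -1, -16, -9, -17, -12]
  [16, 1, -12, -14, -11, -17]
Key observation: the optimum is the walk 3->2->5->2, with weight (-4) + (-4) + (-3) = -11.
Optimal value attained by: walk 3->2->5->2.
Answer: (C^⊗3)[3][2] = -11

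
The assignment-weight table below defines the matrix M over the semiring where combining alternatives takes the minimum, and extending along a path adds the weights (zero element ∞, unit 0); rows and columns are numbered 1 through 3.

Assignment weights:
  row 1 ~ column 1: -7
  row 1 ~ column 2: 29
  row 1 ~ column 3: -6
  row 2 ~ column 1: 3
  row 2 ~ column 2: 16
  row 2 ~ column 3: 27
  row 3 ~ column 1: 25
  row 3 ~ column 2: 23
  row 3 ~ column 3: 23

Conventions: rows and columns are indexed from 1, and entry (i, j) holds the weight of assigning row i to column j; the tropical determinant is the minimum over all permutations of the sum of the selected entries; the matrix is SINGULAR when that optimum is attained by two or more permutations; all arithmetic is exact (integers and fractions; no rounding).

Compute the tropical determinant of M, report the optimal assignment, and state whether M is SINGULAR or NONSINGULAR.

σ = (1, 2, 3): (-7) + 16 + 23 = 32
σ = (1, 3, 2): (-7) + 27 + 23 = 43
σ = (2, 1, 3): 29 + 3 + 23 = 55
σ = (2, 3, 1): 29 + 27 + 25 = 81
σ = (3, 1, 2): (-6) + 3 + 23 = 20
σ = (3, 2, 1): (-6) + 16 + 25 = 35
Optimal value attained by: σ = (3, 1, 2).
Answer: det⊕(M) = 20; verdict: NONSINGULAR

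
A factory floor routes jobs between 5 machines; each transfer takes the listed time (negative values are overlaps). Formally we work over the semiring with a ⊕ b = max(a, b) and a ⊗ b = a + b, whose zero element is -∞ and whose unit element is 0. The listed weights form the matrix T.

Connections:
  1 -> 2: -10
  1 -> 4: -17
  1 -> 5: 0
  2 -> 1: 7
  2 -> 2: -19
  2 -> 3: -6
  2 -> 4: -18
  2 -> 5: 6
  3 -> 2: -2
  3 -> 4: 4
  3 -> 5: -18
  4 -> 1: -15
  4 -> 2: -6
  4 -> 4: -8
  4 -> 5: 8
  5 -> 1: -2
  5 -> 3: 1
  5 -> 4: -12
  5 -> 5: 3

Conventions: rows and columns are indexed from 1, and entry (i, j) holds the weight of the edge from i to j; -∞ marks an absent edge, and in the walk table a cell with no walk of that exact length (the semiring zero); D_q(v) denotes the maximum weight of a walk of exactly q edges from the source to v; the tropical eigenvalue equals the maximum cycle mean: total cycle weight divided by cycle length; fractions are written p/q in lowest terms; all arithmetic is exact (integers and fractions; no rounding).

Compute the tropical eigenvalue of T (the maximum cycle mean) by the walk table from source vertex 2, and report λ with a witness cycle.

q=0: [-∞, 0, -∞, -∞, -∞]
q=1: [7, -19, -6, -18, 6]
q=2: [4, -3, 7, -2, 9]
q=3: [7, 5, 10, 11, 12]
q=4: [12, 8, 13, 14, 19]
q=5: [17, 11, 20, 17, 22]
Optimal cycle mean attained by: cycle 3->4->5->3, total 4 + 8 + 1, length 3.
Answer: λ = 13/3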